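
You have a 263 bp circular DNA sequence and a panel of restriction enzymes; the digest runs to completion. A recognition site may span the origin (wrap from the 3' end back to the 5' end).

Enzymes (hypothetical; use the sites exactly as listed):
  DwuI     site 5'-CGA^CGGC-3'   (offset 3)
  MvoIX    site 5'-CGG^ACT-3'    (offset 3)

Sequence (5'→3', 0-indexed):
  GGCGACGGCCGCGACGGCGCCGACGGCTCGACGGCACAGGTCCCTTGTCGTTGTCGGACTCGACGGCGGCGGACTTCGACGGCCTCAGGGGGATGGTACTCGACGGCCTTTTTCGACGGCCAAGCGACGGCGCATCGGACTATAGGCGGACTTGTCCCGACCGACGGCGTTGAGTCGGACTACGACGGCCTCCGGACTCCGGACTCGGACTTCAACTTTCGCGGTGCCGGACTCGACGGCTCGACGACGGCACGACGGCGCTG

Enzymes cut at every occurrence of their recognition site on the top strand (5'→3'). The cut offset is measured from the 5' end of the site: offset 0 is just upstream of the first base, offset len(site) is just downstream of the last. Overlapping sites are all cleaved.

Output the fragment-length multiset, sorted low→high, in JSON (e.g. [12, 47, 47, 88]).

[6,6,6,7,7,7,8,8,9,9,9,10,11,11,11,11,13,13,14,15,22,24,26]

Per-enzyme occurrences:
  DwuI (CGACGGC, off=3): starts [2, 11, 20, 28, 60, 76, 100, 113, 124, 161, 182, 233, 244, 252] → cuts [5, 14, 23, 31, 63, 79, 103, 116, 127, 164, 185, 236, 247, 255]
  MvoIX (CGGACT, off=3): starts [54, 69, 135, 146, 175, 192, 199, 205, 227] → cuts [57, 72, 138, 149, 178, 195, 202, 208, 230]

Pooled cuts: [5, 14, 23, 31, 57, 63, 72, 79, 103, 116, 127, 138, 149, 164, 178, 185, 195, 202, 208, 230, 236, 247, 255]

Fragments:
  5→14: 9 bp
  14→23: 9 bp
  23→31: 8 bp
  31→57: 26 bp
  57→63: 6 bp
  63→72: 9 bp
  72→79: 7 bp
  79→103: 24 bp
  103→116: 13 bp
  116→127: 11 bp
  127→138: 11 bp
  138→149: 11 bp
  149→164: 15 bp
  164→178: 14 bp
  178→185: 7 bp
  185→195: 10 bp
  195→202: 7 bp
  202→208: 6 bp
  208→230: 22 bp
  230→236: 6 bp
  236→247: 11 bp
  247→255: 8 bp
  255→5 (wrap): 263-255+5 = 13 bp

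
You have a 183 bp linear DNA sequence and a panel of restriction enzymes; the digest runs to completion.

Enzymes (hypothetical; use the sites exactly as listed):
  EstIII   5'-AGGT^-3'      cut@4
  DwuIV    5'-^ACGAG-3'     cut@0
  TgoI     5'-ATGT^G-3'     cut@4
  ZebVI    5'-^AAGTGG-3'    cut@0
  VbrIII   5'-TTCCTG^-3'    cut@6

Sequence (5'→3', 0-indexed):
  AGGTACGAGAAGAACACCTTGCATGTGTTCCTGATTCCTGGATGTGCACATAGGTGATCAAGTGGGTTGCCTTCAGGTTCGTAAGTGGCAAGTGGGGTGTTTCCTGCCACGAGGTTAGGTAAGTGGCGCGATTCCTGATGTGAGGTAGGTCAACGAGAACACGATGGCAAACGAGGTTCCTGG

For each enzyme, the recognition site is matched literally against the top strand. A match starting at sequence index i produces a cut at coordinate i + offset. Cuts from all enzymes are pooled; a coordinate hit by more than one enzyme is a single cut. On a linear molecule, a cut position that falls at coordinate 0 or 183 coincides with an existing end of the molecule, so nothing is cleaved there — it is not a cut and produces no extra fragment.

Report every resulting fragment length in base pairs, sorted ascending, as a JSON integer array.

Per-enzyme occurrences:
  EstIII AGGT/4: at [0, 51, 74, 111, 116, 142, 146, 173] ⇒ [4, 55, 78, 115, 120, 146, 150, 177]
  DwuIV ACGAG/0: at [4, 108, 152, 170] ⇒ [4, 108, 152, 170]
  TgoI ATGTG/4: at [22, 41, 137] ⇒ [26, 45, 141]
  ZebVI AAGTGG/0: at [59, 82, 89, 120] ⇒ [59, 82, 89, 120]
  VbrIII TTCCTG/6: at [27, 34, 100, 131, 176] ⇒ [33, 40, 106, 137, 182]

All cut coordinates (distinct, sorted): [4, 26, 33, 40, 45, 55, 59, 78, 82, 89, 106, 108, 115, 120, 137, 141, 146, 150, 152, 170, 177, 182]

Fragment lengths:
  [0,4): 4 bp
  [4,26): 22 bp
  [26,33): 7 bp
  [33,40): 7 bp
  [40,45): 5 bp
  [45,55): 10 bp
  [55,59): 4 bp
  [59,78): 19 bp
  [78,82): 4 bp
  [82,89): 7 bp
  [89,106): 17 bp
  [106,108): 2 bp
  [108,115): 7 bp
  [115,120): 5 bp
  [120,137): 17 bp
  [137,141): 4 bp
  [141,146): 5 bp
  [146,150): 4 bp
  [150,152): 2 bp
  [152,170): 18 bp
  [170,177): 7 bp
  [177,182): 5 bp
  [182,183): 1 bp

[1,2,2,4,4,4,4,4,5,5,5,5,7,7,7,7,7,10,17,17,18,19,22]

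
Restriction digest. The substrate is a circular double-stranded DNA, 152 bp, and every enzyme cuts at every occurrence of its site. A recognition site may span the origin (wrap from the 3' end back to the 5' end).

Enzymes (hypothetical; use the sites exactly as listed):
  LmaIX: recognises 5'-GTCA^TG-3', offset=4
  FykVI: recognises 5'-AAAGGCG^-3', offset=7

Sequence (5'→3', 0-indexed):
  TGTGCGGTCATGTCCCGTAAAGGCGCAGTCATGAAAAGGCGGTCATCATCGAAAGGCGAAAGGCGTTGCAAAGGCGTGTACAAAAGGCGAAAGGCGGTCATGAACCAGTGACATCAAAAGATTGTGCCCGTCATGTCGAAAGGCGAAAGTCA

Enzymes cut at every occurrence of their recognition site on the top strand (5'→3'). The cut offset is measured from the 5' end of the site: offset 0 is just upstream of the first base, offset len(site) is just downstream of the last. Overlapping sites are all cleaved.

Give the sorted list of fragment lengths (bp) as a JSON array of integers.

[4,6,7,7,7,10,10,11,12,13,15,17,33]

Scan for sites:
  LmaIX GTCATG/4: at [6, 27, 96, 129, 148] ⇒ [0, 10, 31, 100, 133]
  FykVI AAAGGCG/7: at [18, 34, 51, 58, 69, 82, 89, 138] ⇒ [25, 41, 58, 65, 76, 89, 96, 145]

Pooled cuts: [0, 10, 25, 31, 41, 58, 65, 76, 89, 96, 100, 133, 145]

Fragments:
  0→10: 10 bp
  10→25: 15 bp
  25→31: 6 bp
  31→41: 10 bp
  41→58: 17 bp
  58→65: 7 bp
  65→76: 11 bp
  76→89: 13 bp
  89→96: 7 bp
  96→100: 4 bp
  100→133: 33 bp
  133→145: 12 bp
  145→0 (wrap): 152-145+0 = 7 bp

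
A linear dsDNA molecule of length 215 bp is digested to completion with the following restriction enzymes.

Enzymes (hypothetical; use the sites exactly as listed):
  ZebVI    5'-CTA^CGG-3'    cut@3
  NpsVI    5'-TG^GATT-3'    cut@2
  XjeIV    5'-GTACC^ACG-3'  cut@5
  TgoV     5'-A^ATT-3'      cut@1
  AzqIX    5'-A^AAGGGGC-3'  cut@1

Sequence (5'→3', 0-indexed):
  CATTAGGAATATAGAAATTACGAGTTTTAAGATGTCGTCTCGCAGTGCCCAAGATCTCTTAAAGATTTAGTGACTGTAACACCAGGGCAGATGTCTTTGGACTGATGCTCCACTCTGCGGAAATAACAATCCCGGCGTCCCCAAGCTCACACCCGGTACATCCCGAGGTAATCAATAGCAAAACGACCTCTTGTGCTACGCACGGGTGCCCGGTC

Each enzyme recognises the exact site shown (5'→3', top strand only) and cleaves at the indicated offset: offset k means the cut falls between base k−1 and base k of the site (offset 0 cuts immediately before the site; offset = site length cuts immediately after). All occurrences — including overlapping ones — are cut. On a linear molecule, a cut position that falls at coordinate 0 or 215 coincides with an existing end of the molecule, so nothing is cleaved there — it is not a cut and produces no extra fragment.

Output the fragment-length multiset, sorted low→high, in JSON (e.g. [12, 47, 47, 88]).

Per-enzyme occurrences:
  ZebVI (CTACGG, off=3): no sites
  NpsVI (TGGATT, off=2): no sites
  XjeIV (GTACCACG, off=5): no sites
  TgoV AATT/1: at [15] ⇒ [16]
  AzqIX (AAAGGGGC, off=1): no sites

All cut coordinates (distinct, sorted): [16]

Fragment lengths:
  [0,16): 16 bp
  [16,215): 199 bp

[16,199]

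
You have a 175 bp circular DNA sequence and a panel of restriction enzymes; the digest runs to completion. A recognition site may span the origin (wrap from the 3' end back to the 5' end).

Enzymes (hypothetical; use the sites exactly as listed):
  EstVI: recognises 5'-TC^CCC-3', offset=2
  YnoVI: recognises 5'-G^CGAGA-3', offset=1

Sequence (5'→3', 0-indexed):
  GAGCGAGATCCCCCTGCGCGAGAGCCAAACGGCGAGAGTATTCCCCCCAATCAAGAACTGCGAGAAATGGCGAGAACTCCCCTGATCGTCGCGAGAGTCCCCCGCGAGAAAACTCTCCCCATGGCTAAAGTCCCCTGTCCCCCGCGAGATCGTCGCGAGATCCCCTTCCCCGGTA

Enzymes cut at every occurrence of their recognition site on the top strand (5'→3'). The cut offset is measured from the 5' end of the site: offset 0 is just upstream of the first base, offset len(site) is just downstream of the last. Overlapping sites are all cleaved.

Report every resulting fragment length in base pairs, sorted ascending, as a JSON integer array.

Scan for sites:
  EstVI (TCCCC, off=2): starts [8, 41, 77, 97, 115, 130, 137, 160, 166] → cuts [10, 43, 79, 99, 117, 132, 139, 162, 168]
  YnoVI (GCGAGA, off=1): starts [2, 17, 31, 59, 69, 90, 103, 143, 154] → cuts [3, 18, 32, 60, 70, 91, 104, 144, 155]

All cut coordinates (distinct, sorted): [3, 10, 18, 32, 43, 60, 70, 79, 91, 99, 104, 117, 132, 139, 144, 155, 162, 168]

Fragments:
  3→10: 7 bp
  10→18: 8 bp
  18→32: 14 bp
  32→43: 11 bp
  43→60: 17 bp
  60→70: 10 bp
  70→79: 9 bp
  79→91: 12 bp
  91→99: 8 bp
  99→104: 5 bp
  104→117: 13 bp
  117→132: 15 bp
  132→139: 7 bp
  139→144: 5 bp
  144→155: 11 bp
  155→162: 7 bp
  162→168: 6 bp
  168→3 (wrap): 175-168+3 = 10 bp

[5,5,6,7,7,7,8,8,9,10,10,11,11,12,13,14,15,17]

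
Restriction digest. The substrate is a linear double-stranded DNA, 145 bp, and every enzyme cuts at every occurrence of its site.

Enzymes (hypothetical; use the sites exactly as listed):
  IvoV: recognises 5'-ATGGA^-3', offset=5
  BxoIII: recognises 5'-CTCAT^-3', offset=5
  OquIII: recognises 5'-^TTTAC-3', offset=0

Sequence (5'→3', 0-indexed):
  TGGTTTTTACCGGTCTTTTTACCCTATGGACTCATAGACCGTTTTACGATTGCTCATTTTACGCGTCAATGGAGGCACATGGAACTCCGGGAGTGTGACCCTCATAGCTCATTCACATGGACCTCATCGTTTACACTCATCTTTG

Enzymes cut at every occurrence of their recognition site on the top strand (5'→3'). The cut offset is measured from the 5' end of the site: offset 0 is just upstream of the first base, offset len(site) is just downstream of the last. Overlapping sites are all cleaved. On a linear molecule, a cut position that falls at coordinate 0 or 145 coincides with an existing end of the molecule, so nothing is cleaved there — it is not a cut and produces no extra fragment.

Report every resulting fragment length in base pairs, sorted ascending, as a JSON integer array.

Site scan:
  IvoV (ATGGA, off=5): starts [25, 68, 78, 116] → cuts [30, 73, 83, 121]
  BxoIII (CTCAT, off=5): starts [30, 52, 100, 107, 122, 135] → cuts [35, 57, 105, 112, 127, 140]
  OquIII (TTTAC, off=0): starts [5, 17, 42, 57, 129] → cuts [5, 17, 42, 57, 129]

All cut coordinates (distinct, sorted): [5, 17, 30, 35, 42, 57, 73, 83, 105, 112, 121, 127, 129, 140]

Fragments:
  [0,5): 5 bp
  [5,17): 12 bp
  [17,30): 13 bp
  [30,35): 5 bp
  [35,42): 7 bp
  [42,57): 15 bp
  [57,73): 16 bp
  [73,83): 10 bp
  [83,105): 22 bp
  [105,112): 7 bp
  [112,121): 9 bp
  [121,127): 6 bp
  [127,129): 2 bp
  [129,140): 11 bp
  [140,145): 5 bp

[2,5,5,5,6,7,7,9,10,11,12,13,15,16,22]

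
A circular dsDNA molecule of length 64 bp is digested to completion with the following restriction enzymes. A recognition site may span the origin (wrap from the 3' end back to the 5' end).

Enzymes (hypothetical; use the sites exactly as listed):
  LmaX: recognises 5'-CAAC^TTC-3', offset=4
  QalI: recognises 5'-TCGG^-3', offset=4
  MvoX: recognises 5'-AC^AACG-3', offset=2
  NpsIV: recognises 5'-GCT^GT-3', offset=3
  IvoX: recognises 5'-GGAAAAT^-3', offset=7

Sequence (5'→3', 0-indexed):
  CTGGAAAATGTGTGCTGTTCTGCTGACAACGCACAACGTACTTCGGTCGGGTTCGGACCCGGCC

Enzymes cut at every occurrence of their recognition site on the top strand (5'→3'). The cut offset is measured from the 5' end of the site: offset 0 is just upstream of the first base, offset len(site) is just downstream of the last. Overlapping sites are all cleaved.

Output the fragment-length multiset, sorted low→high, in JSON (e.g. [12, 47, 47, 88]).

[4,6,7,7,11,12,17]

Scan for sites:
  LmaX (CAACTTC, off=4): no sites
  QalI TCGG/4: at [42, 46, 52] ⇒ [46, 50, 56]
  MvoX ACAACG/2: at [25, 32] ⇒ [27, 34]
  NpsIV GCTGT/3: at [13] ⇒ [16]
  IvoX GGAAAAT/7: at [2] ⇒ [9]

All cut coordinates (distinct, sorted): [9, 16, 27, 34, 46, 50, 56]

Fragments:
  9→16: 7 bp
  16→27: 11 bp
  27→34: 7 bp
  34→46: 12 bp
  46→50: 4 bp
  50→56: 6 bp
  56→9 (wrap): 64-56+9 = 17 bp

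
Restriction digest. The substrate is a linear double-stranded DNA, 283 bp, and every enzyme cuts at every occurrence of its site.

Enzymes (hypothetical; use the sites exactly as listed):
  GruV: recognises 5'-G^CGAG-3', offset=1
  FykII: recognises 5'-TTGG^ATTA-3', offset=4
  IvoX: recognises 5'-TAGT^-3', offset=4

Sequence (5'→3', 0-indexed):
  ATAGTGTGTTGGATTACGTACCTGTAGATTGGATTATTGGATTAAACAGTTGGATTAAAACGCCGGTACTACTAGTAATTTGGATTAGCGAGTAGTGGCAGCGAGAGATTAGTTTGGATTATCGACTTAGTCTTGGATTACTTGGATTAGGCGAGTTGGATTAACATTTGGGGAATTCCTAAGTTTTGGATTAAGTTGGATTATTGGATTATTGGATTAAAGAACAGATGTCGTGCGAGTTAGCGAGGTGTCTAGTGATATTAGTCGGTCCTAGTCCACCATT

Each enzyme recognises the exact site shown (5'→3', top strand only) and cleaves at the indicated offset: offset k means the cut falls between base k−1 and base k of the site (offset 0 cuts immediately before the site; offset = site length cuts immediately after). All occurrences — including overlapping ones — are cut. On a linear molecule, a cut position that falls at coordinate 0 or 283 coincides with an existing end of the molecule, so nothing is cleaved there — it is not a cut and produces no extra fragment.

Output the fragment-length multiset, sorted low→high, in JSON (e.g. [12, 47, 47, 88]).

[4,5,5,5,5,6,7,7,8,8,8,8,8,8,8,9,9,10,10,12,13,13,14,20,20,23,30]

Per-enzyme occurrences:
  GruV (GCGAG, off=1): starts [87, 100, 150, 234, 242] → cuts [88, 101, 151, 235, 243]
  FykII (TTGGATTA, off=4): starts [8, 28, 36, 49, 79, 113, 132, 141, 155, 185, 195, 203, 211] → cuts [12, 32, 40, 53, 83, 117, 136, 145, 159, 189, 199, 207, 215]
  IvoX (TAGT, off=4): starts [1, 72, 92, 109, 127, 252, 261, 271] → cuts [5, 76, 96, 113, 131, 256, 265, 275]

Pooled cuts: [5, 12, 32, 40, 53, 76, 83, 88, 96, 101, 113, 117, 131, 136, 145, 151, 159, 189, 199, 207, 215, 235, 243, 256, 265, 275]

Fragments:
  [0,5): 5 bp
  [5,12): 7 bp
  [12,32): 20 bp
  [32,40): 8 bp
  [40,53): 13 bp
  [53,76): 23 bp
  [76,83): 7 bp
  [83,88): 5 bp
  [88,96): 8 bp
  [96,101): 5 bp
  [101,113): 12 bp
  [113,117): 4 bp
  [117,131): 14 bp
  [131,136): 5 bp
  [136,145): 9 bp
  [145,151): 6 bp
  [151,159): 8 bp
  [159,189): 30 bp
  [189,199): 10 bp
  [199,207): 8 bp
  [207,215): 8 bp
  [215,235): 20 bp
  [235,243): 8 bp
  [243,256): 13 bp
  [256,265): 9 bp
  [265,275): 10 bp
  [275,283): 8 bp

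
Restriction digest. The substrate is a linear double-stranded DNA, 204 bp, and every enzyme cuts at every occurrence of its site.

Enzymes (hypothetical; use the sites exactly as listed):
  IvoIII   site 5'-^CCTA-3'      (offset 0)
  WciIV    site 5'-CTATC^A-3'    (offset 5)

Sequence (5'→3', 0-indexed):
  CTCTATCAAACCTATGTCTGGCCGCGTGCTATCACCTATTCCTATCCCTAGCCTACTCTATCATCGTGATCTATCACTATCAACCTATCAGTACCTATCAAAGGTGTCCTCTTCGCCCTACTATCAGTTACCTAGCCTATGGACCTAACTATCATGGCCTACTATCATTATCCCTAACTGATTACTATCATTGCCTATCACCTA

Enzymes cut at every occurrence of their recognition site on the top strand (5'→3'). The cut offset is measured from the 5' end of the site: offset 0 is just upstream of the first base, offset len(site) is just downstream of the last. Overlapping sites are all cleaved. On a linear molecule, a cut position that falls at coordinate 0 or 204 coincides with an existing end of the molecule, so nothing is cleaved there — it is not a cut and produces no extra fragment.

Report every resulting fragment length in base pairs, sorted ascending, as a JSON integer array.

[1,1,2,3,4,4,4,4,5,5,5,6,6,6,6,6,6,6,7,8,9,9,10,11,13,17,17,23]

Per-enzyme occurrences:
  IvoIII CCTA/0: at [10, 34, 40, 46, 51, 83, 93, 116, 130, 135, 143, 157, 172, 193, 200] ⇒ [10, 34, 40, 46, 51, 83, 93, 116, 130, 135, 143, 157, 172, 193, 200]
  WciIV CTATCA/5: at [2, 28, 57, 70, 76, 84, 94, 120, 148, 161, 184, 194] ⇒ [7, 33, 62, 75, 81, 89, 99, 125, 153, 166, 189, 199]

Pooled cuts: [7, 10, 33, 34, 40, 46, 51, 62, 75, 81, 83, 89, 93, 99, 116, 125, 130, 135, 143, 153, 157, 166, 172, 189, 193, 199, 200]

Fragments:
  [0,7): 7 bp
  [7,10): 3 bp
  [10,33): 23 bp
  [33,34): 1 bp
  [34,40): 6 bp
  [40,46): 6 bp
  [46,51): 5 bp
  [51,62): 11 bp
  [62,75): 13 bp
  [75,81): 6 bp
  [81,83): 2 bp
  [83,89): 6 bp
  [89,93): 4 bp
  [93,99): 6 bp
  [99,116): 17 bp
  [116,125): 9 bp
  [125,130): 5 bp
  [130,135): 5 bp
  [135,143): 8 bp
  [143,153): 10 bp
  [153,157): 4 bp
  [157,166): 9 bp
  [166,172): 6 bp
  [172,189): 17 bp
  [189,193): 4 bp
  [193,199): 6 bp
  [199,200): 1 bp
  [200,204): 4 bp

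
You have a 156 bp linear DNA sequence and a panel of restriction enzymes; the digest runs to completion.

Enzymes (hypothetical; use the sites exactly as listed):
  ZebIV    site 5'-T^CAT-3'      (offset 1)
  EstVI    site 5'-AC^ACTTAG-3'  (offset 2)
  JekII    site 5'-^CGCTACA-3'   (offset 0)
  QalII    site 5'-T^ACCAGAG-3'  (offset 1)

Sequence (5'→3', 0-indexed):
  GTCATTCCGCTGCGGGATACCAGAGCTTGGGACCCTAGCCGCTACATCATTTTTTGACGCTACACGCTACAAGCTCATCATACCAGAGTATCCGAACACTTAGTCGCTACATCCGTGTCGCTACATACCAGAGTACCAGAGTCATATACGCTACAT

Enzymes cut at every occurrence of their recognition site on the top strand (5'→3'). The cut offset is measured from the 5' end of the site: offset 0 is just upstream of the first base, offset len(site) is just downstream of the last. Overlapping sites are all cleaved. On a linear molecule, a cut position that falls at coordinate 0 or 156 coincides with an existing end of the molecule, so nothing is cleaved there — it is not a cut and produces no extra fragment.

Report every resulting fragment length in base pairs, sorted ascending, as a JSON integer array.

Per-enzyme occurrences:
  ZebIV TCAT/1: at [1, 46, 74, 77, 141] ⇒ [2, 47, 75, 78, 142]
  EstVI ACACTTAG/2: at [95] ⇒ [97]
  JekII CGCTACA/0: at [39, 57, 64, 104, 118, 148] ⇒ [39, 57, 64, 104, 118, 148]
  QalII TACCAGAG/1: at [17, 80, 125, 133] ⇒ [18, 81, 126, 134]

Pooled cuts: [2, 18, 39, 47, 57, 64, 75, 78, 81, 97, 104, 118, 126, 134, 142, 148]

Fragments:
  [0,2): 2 bp
  [2,18): 16 bp
  [18,39): 21 bp
  [39,47): 8 bp
  [47,57): 10 bp
  [57,64): 7 bp
  [64,75): 11 bp
  [75,78): 3 bp
  [78,81): 3 bp
  [81,97): 16 bp
  [97,104): 7 bp
  [104,118): 14 bp
  [118,126): 8 bp
  [126,134): 8 bp
  [134,142): 8 bp
  [142,148): 6 bp
  [148,156): 8 bp

[2,3,3,6,7,7,8,8,8,8,8,10,11,14,16,16,21]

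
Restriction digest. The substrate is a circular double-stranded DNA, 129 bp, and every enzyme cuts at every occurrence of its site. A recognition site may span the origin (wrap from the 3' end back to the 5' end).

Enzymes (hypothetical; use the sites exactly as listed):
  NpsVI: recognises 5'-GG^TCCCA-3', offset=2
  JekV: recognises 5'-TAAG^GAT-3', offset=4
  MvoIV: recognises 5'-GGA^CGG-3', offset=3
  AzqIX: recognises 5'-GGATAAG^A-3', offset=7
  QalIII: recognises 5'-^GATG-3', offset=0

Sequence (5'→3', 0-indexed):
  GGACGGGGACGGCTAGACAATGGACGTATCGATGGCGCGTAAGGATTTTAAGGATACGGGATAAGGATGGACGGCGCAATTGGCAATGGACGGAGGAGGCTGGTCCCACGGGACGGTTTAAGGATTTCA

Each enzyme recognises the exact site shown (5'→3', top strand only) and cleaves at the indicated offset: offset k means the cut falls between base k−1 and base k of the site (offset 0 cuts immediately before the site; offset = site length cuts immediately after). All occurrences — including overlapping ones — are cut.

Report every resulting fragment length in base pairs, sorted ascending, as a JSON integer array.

[6,6,9,9,10,10,13,13,13,19,21]

Site scan:
  NpsVI GGTCCCA/2: at [101] ⇒ [103]
  JekV TAAGGAT/4: at [39, 48, 61, 118] ⇒ [43, 52, 65, 122]
  MvoIV GGACGG/3: at [0, 6, 68, 87, 110] ⇒ [3, 9, 71, 90, 113]
  AzqIX (GGATAAGA, off=7): no sites
  QalIII GATG/0: at [30, 65] ⇒ [30, 65]

Pooled cuts: [3, 9, 30, 43, 52, 65, 71, 90, 103, 113, 122]

Fragment lengths:
  3→9: 6 bp
  9→30: 21 bp
  30→43: 13 bp
  43→52: 9 bp
  52→65: 13 bp
  65→71: 6 bp
  71→90: 19 bp
  90→103: 13 bp
  103→113: 10 bp
  113→122: 9 bp
  122→3 (wrap): 129-122+3 = 10 bp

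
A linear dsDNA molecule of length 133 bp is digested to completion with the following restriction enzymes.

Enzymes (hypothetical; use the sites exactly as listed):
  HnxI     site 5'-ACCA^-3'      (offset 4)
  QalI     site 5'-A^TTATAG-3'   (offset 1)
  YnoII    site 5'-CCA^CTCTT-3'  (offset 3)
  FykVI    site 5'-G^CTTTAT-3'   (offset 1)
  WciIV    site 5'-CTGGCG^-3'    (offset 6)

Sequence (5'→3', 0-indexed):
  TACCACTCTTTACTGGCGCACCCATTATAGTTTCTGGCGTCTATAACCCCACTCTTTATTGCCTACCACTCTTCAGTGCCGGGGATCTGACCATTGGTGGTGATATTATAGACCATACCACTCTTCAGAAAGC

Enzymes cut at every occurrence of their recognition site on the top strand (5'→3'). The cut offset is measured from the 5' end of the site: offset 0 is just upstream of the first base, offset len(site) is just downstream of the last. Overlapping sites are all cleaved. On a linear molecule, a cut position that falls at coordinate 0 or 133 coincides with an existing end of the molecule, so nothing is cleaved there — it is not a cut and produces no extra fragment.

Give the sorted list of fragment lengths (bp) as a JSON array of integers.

Scan for sites:
  HnxI ACCA/4: at [1, 64, 89, 111, 116] ⇒ [5, 68, 93, 115, 120]
  QalI ATTATAG/1: at [23, 104] ⇒ [24, 105]
  YnoII CCACTCTT/3: at [2, 48, 65, 117] ⇒ [5, 51, 68, 120]
  FykVI (GCTTTAT, off=1): no sites
  WciIV CTGGCG/6: at [12, 33] ⇒ [18, 39]

Pooled cuts: [5, 18, 24, 39, 51, 68, 93, 105, 115, 120]

Fragments:
  [0,5): 5 bp
  [5,18): 13 bp
  [18,24): 6 bp
  [24,39): 15 bp
  [39,51): 12 bp
  [51,68): 17 bp
  [68,93): 25 bp
  [93,105): 12 bp
  [105,115): 10 bp
  [115,120): 5 bp
  [120,133): 13 bp

[5,5,6,10,12,12,13,13,15,17,25]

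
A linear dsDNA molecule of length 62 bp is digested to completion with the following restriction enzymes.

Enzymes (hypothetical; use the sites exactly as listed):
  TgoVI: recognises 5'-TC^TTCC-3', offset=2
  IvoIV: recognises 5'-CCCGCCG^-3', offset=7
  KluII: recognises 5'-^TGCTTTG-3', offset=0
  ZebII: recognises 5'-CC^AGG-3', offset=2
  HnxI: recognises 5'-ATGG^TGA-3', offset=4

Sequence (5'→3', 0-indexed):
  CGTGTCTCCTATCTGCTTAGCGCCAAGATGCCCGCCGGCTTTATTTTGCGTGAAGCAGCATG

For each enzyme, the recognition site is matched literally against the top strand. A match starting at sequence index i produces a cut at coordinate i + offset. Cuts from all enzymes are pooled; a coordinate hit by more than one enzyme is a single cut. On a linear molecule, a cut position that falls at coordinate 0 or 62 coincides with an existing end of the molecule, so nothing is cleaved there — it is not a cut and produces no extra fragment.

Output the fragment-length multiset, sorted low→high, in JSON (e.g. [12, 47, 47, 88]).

[25,37]

Site scan:
  TgoVI (TCTTCC, off=2): no sites
  IvoIV (CCCGCCG, off=7): starts [30] → cuts [37]
  KluII (TGCTTTG, off=0): no sites
  ZebII (CCAGG, off=2): no sites
  HnxI (ATGGTGA, off=4): no sites

All cut coordinates (distinct, sorted): [37]

Fragment lengths:
  [0,37): 37 bp
  [37,62): 25 bp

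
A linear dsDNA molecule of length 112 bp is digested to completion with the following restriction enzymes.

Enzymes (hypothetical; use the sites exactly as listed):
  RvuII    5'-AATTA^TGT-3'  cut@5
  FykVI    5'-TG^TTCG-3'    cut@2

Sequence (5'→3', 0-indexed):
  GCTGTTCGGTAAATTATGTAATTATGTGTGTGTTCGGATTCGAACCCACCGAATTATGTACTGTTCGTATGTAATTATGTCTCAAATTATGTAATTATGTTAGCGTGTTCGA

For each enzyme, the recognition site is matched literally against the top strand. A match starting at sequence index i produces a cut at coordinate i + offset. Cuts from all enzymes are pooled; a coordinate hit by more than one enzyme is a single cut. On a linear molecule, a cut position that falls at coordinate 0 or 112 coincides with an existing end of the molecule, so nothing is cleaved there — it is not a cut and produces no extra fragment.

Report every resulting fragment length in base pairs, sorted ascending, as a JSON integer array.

[4,5,7,8,8,8,10,12,12,14,24]

Site scan:
  RvuII AATTATGT/5: at [11, 19, 51, 72, 84, 92] ⇒ [16, 24, 56, 77, 89, 97]
  FykVI TGTTCG/2: at [2, 30, 61, 105] ⇒ [4, 32, 63, 107]

All cut coordinates (distinct, sorted): [4, 16, 24, 32, 56, 63, 77, 89, 97, 107]

Fragment lengths:
  [0,4): 4 bp
  [4,16): 12 bp
  [16,24): 8 bp
  [24,32): 8 bp
  [32,56): 24 bp
  [56,63): 7 bp
  [63,77): 14 bp
  [77,89): 12 bp
  [89,97): 8 bp
  [97,107): 10 bp
  [107,112): 5 bp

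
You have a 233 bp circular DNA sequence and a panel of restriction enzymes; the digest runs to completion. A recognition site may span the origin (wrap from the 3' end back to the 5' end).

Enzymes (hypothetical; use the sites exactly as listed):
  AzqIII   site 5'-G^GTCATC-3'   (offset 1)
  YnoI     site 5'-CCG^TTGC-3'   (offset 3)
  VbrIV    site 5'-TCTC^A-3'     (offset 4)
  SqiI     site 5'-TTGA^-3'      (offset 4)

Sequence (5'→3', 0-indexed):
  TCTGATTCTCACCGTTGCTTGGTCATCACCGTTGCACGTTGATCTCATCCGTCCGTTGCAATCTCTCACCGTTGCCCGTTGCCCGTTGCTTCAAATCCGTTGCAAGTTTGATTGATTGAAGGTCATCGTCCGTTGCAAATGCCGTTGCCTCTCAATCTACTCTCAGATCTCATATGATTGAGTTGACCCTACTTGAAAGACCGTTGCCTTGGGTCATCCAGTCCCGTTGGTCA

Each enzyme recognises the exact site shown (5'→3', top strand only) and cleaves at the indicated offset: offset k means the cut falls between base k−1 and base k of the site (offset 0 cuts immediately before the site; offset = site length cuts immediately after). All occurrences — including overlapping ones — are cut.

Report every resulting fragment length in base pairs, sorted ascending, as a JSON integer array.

[2,4,4,4,4,4,5,7,7,7,7,7,9,9,9,10,10,10,11,11,11,12,12,12,14,14,17]

Per-enzyme occurrences:
  AzqIII GGTCATC/1: at [20, 120, 211, 228] ⇒ [21, 121, 212, 229]
  YnoI CCGTTGC/3: at [11, 28, 52, 68, 75, 82, 96, 129, 141, 200] ⇒ [14, 31, 55, 71, 78, 85, 99, 132, 144, 203]
  VbrIV TCTCA/4: at [6, 42, 63, 149, 160, 167] ⇒ [10, 46, 67, 153, 164, 171]
  SqiI TTGA/4: at [38, 107, 111, 115, 177, 182, 192] ⇒ [42, 111, 115, 119, 181, 186, 196]

Pooled cuts: [10, 14, 21, 31, 42, 46, 55, 67, 71, 78, 85, 99, 111, 115, 119, 121, 132, 144, 153, 164, 171, 181, 186, 196, 203, 212, 229]

Fragment lengths:
  10→14: 4 bp
  14→21: 7 bp
  21→31: 10 bp
  31→42: 11 bp
  42→46: 4 bp
  46→55: 9 bp
  55→67: 12 bp
  67→71: 4 bp
  71→78: 7 bp
  78→85: 7 bp
  85→99: 14 bp
  99→111: 12 bp
  111→115: 4 bp
  115→119: 4 bp
  119→121: 2 bp
  121→132: 11 bp
  132→144: 12 bp
  144→153: 9 bp
  153→164: 11 bp
  164→171: 7 bp
  171→181: 10 bp
  181→186: 5 bp
  186→196: 10 bp
  196→203: 7 bp
  203→212: 9 bp
  212→229: 17 bp
  229→10 (wrap): 233-229+10 = 14 bp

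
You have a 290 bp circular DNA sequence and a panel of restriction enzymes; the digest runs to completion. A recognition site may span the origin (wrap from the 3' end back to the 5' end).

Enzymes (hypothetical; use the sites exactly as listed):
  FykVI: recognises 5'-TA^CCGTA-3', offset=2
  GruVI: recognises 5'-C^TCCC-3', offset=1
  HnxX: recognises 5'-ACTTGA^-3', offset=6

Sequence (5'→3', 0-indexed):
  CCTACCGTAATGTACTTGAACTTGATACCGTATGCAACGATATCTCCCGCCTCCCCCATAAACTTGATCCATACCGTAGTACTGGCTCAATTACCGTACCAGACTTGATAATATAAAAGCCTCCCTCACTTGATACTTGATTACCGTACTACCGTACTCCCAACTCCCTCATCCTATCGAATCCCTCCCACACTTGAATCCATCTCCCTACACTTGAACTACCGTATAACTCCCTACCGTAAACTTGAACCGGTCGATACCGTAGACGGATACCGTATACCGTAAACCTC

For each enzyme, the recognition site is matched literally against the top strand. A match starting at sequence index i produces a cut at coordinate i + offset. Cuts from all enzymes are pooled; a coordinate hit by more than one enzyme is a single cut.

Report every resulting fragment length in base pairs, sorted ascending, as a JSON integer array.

[2,3,4,6,6,6,6,6,7,7,7,7,7,8,9,9,11,12,12,12,13,13,13,15,15,16,17,20,21]

Per-enzyme occurrences:
  FykVI TACCGTA/2: at [2, 25, 71, 91, 141, 149, 219, 234, 257, 270, 277] ⇒ [4, 27, 73, 93, 143, 151, 221, 236, 259, 272, 279]
  GruVI CTCCC/1: at [43, 50, 120, 156, 163, 184, 203, 229, 287] ⇒ [44, 51, 121, 157, 164, 185, 204, 230, 288]
  HnxX ACTTGA/6: at [13, 19, 61, 102, 127, 134, 191, 211, 242] ⇒ [19, 25, 67, 108, 133, 140, 197, 217, 248]

All cut coordinates (distinct, sorted): [4, 19, 25, 27, 44, 51, 67, 73, 93, 108, 121, 133, 140, 143, 151, 157, 164, 185, 197, 204, 217, 221, 230, 236, 248, 259, 272, 279, 288]

Fragment lengths:
  4→19: 15 bp
  19→25: 6 bp
  25→27: 2 bp
  27→44: 17 bp
  44→51: 7 bp
  51→67: 16 bp
  67→73: 6 bp
  73→93: 20 bp
  93→108: 15 bp
  108→121: 13 bp
  121→133: 12 bp
  133→140: 7 bp
  140→143: 3 bp
  143→151: 8 bp
  151→157: 6 bp
  157→164: 7 bp
  164→185: 21 bp
  185→197: 12 bp
  197→204: 7 bp
  204→217: 13 bp
  217→221: 4 bp
  221→230: 9 bp
  230→236: 6 bp
  236→248: 12 bp
  248→259: 11 bp
  259→272: 13 bp
  272→279: 7 bp
  279→288: 9 bp
  288→4 (wrap): 290-288+4 = 6 bp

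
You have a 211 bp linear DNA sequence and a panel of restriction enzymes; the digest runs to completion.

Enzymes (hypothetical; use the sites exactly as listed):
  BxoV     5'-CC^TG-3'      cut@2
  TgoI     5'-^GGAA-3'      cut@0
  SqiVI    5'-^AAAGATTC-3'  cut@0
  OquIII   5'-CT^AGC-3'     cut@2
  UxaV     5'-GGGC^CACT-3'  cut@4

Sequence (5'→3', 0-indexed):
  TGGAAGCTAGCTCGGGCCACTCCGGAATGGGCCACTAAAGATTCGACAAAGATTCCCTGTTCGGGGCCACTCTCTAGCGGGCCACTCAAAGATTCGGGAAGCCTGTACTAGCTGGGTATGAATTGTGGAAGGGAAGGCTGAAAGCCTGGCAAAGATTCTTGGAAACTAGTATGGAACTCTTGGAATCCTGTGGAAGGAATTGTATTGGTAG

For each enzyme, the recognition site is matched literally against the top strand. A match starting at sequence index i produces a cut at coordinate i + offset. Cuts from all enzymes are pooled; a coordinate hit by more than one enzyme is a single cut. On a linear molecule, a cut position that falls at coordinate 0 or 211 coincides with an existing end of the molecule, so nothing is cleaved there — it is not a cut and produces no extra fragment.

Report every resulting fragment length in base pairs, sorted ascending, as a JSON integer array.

Scan for sites:
  BxoV (CCTG, off=2): starts [55, 101, 144, 186] → cuts [57, 103, 146, 188]
  TgoI (GGAA, off=0): starts [1, 23, 96, 126, 131, 160, 172, 181, 191, 195] → cuts [1, 23, 96, 126, 131, 160, 172, 181, 191, 195]
  SqiVI (AAAGATTC, off=0): starts [36, 47, 87, 150] → cuts [36, 47, 87, 150]
  OquIII (CTAGC, off=2): starts [6, 73, 107] → cuts [8, 75, 109]
  UxaV (GGGCCACT, off=4): starts [13, 28, 63, 78] → cuts [17, 32, 67, 82]

All cut coordinates (distinct, sorted): [1, 8, 17, 23, 32, 36, 47, 57, 67, 75, 82, 87, 96, 103, 109, 126, 131, 146, 150, 160, 172, 181, 188, 191, 195]

Fragments:
  [0,1): 1 bp
  [1,8): 7 bp
  [8,17): 9 bp
  [17,23): 6 bp
  [23,32): 9 bp
  [32,36): 4 bp
  [36,47): 11 bp
  [47,57): 10 bp
  [57,67): 10 bp
  [67,75): 8 bp
  [75,82): 7 bp
  [82,87): 5 bp
  [87,96): 9 bp
  [96,103): 7 bp
  [103,109): 6 bp
  [109,126): 17 bp
  [126,131): 5 bp
  [131,146): 15 bp
  [146,150): 4 bp
  [150,160): 10 bp
  [160,172): 12 bp
  [172,181): 9 bp
  [181,188): 7 bp
  [188,191): 3 bp
  [191,195): 4 bp
  [195,211): 16 bp

[1,3,4,4,4,5,5,6,6,7,7,7,7,8,9,9,9,9,10,10,10,11,12,15,16,17]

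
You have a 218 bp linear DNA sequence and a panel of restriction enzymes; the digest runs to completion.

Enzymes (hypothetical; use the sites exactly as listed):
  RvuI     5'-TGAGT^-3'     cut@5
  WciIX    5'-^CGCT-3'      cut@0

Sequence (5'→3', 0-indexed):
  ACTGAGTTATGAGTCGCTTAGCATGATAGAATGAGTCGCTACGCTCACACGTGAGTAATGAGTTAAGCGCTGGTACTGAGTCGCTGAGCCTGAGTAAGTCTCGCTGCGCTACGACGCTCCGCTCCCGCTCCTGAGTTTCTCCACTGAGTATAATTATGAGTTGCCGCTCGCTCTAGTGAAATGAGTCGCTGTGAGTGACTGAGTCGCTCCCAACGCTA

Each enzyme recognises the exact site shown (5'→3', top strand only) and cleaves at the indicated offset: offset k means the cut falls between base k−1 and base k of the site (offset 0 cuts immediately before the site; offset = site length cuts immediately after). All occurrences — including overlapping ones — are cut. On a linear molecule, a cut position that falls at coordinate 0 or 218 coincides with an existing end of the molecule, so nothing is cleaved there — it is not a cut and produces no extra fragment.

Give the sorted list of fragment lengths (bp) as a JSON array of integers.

Per-enzyme occurrences:
  RvuI (TGAGT, off=5): starts [2, 9, 31, 51, 58, 76, 90, 131, 144, 156, 181, 191, 199] → cuts [7, 14, 36, 56, 63, 81, 95, 136, 149, 161, 186, 196, 204]
  WciIX (CGCT, off=0): starts [14, 36, 41, 67, 81, 101, 106, 114, 119, 125, 164, 168, 186, 204, 213] → cuts [14, 36, 41, 67, 81, 101, 106, 114, 119, 125, 164, 168, 186, 204, 213]

Pooled cuts: [7, 14, 36, 41, 56, 63, 67, 81, 95, 101, 106, 114, 119, 125, 136, 149, 161, 164, 168, 186, 196, 204, 213]

Fragments:
  [0,7): 7 bp
  [7,14): 7 bp
  [14,36): 22 bp
  [36,41): 5 bp
  [41,56): 15 bp
  [56,63): 7 bp
  [63,67): 4 bp
  [67,81): 14 bp
  [81,95): 14 bp
  [95,101): 6 bp
  [101,106): 5 bp
  [106,114): 8 bp
  [114,119): 5 bp
  [119,125): 6 bp
  [125,136): 11 bp
  [136,149): 13 bp
  [149,161): 12 bp
  [161,164): 3 bp
  [164,168): 4 bp
  [168,186): 18 bp
  [186,196): 10 bp
  [196,204): 8 bp
  [204,213): 9 bp
  [213,218): 5 bp

[3,4,4,5,5,5,5,6,6,7,7,7,8,8,9,10,11,12,13,14,14,15,18,22]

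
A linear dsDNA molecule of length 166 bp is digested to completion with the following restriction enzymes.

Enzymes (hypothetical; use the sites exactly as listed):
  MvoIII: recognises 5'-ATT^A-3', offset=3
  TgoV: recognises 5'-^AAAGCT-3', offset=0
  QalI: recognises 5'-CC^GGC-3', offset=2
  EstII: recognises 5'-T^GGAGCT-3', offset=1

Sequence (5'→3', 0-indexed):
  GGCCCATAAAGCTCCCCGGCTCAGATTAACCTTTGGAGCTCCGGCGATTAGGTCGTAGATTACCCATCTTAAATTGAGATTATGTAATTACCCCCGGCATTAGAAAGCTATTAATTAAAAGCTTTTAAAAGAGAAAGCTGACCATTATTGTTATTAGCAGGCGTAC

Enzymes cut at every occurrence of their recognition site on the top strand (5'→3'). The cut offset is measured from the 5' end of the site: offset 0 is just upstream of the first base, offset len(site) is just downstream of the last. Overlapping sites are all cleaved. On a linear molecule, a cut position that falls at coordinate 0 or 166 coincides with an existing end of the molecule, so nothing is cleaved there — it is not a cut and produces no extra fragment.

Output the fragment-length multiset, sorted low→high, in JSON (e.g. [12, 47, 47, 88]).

[1,2,4,6,6,7,7,7,8,8,9,9,10,10,11,12,13,16,20]

Scan for sites:
  MvoIII (ATTA, off=3): starts [24, 46, 58, 78, 86, 98, 109, 113, 143, 152] → cuts [27, 49, 61, 81, 89, 101, 112, 116, 146, 155]
  TgoV (AAAGCT, off=0): starts [7, 103, 117, 133] → cuts [7, 103, 117, 133]
  QalI (CCGGC, off=2): starts [15, 40, 93] → cuts [17, 42, 95]
  EstII (TGGAGCT, off=1): starts [33] → cuts [34]

Pooled cuts: [7, 17, 27, 34, 42, 49, 61, 81, 89, 95, 101, 103, 112, 116, 117, 133, 146, 155]

Fragment lengths:
  [0,7): 7 bp
  [7,17): 10 bp
  [17,27): 10 bp
  [27,34): 7 bp
  [34,42): 8 bp
  [42,49): 7 bp
  [49,61): 12 bp
  [61,81): 20 bp
  [81,89): 8 bp
  [89,95): 6 bp
  [95,101): 6 bp
  [101,103): 2 bp
  [103,112): 9 bp
  [112,116): 4 bp
  [116,117): 1 bp
  [117,133): 16 bp
  [133,146): 13 bp
  [146,155): 9 bp
  [155,166): 11 bp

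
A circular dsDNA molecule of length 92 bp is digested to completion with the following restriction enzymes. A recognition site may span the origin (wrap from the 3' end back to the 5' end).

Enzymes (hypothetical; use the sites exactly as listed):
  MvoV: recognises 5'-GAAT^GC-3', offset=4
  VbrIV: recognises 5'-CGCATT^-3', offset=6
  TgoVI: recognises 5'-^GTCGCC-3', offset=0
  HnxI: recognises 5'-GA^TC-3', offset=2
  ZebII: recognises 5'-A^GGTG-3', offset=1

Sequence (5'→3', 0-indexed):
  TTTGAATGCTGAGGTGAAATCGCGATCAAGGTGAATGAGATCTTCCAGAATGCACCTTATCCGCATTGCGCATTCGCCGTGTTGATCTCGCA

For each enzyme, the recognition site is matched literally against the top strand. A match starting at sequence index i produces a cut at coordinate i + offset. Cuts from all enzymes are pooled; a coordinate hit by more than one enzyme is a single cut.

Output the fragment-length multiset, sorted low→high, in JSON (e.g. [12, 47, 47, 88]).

Scan for sites:
  MvoV GAATGC/4: at [3, 47] ⇒ [7, 51]
  VbrIV CGCATT/6: at [61, 68, 88] ⇒ [2, 67, 74]
  TgoVI (GTCGCC, off=0): no sites
  HnxI GATC/2: at [23, 38, 83] ⇒ [25, 40, 85]
  ZebII AGGTG/1: at [11, 28] ⇒ [12, 29]

All cut coordinates (distinct, sorted): [2, 7, 12, 25, 29, 40, 51, 67, 74, 85]

Fragment lengths:
  2→7: 5 bp
  7→12: 5 bp
  12→25: 13 bp
  25→29: 4 bp
  29→40: 11 bp
  40→51: 11 bp
  51→67: 16 bp
  67→74: 7 bp
  74→85: 11 bp
  85→2 (wrap): 92-85+2 = 9 bp

[4,5,5,7,9,11,11,11,13,16]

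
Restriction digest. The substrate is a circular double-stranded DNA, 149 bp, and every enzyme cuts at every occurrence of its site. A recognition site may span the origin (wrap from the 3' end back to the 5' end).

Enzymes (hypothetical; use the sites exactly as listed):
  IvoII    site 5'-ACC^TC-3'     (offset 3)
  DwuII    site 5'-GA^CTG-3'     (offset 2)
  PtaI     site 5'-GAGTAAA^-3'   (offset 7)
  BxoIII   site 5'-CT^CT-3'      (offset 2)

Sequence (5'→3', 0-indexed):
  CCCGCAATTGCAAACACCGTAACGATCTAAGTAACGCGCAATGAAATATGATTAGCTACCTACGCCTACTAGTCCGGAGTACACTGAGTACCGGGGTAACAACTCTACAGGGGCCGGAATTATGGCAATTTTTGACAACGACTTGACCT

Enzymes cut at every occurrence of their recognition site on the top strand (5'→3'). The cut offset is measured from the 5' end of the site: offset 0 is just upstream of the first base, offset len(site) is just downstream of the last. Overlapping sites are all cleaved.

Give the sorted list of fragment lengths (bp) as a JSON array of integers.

[44,105]

Per-enzyme occurrences:
  IvoII (ACCTC, off=3): starts [145] → cuts [148]
  DwuII (GACTG, off=2): no sites
  PtaI (GAGTAAA, off=7): no sites
  BxoIII (CTCT, off=2): starts [102] → cuts [104]

All cut coordinates (distinct, sorted): [104, 148]

Fragment lengths:
  104→148: 44 bp
  148→104 (wrap): 149-148+104 = 105 bp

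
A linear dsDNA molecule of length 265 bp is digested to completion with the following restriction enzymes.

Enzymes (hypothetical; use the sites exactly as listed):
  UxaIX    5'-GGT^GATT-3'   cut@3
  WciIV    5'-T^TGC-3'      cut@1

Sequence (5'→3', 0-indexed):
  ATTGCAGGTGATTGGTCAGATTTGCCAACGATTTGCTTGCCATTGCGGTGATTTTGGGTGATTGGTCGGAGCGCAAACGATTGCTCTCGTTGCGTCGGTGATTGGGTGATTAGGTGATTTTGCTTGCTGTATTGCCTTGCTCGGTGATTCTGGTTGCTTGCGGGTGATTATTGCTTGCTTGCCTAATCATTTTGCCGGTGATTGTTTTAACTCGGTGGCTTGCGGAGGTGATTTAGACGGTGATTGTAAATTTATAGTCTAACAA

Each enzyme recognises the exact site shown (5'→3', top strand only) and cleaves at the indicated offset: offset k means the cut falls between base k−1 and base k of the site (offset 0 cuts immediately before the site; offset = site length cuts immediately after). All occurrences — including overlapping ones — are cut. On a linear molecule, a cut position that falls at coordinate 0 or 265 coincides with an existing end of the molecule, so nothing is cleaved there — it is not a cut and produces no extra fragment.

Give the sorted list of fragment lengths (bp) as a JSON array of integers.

[2,4,4,4,4,4,5,5,6,6,6,7,7,7,8,8,8,8,9,9,9,9,10,11,12,13,13,21,22,24]

Site scan:
  UxaIX (GGTGATT, off=3): starts [6, 46, 56, 96, 104, 112, 142, 162, 196, 226, 238] → cuts [9, 49, 59, 99, 107, 115, 145, 165, 199, 229, 241]
  WciIV (TTGC, off=1): starts [1, 21, 32, 36, 42, 80, 89, 119, 123, 131, 136, 153, 157, 170, 174, 178, 191, 219] → cuts [2, 22, 33, 37, 43, 81, 90, 120, 124, 132, 137, 154, 158, 171, 175, 179, 192, 220]

Pooled cuts: [2, 9, 22, 33, 37, 43, 49, 59, 81, 90, 99, 107, 115, 120, 124, 132, 137, 145, 154, 158, 165, 171, 175, 179, 192, 199, 220, 229, 241]

Fragment lengths:
  [0,2): 2 bp
  [2,9): 7 bp
  [9,22): 13 bp
  [22,33): 11 bp
  [33,37): 4 bp
  [37,43): 6 bp
  [43,49): 6 bp
  [49,59): 10 bp
  [59,81): 22 bp
  [81,90): 9 bp
  [90,99): 9 bp
  [99,107): 8 bp
  [107,115): 8 bp
  [115,120): 5 bp
  [120,124): 4 bp
  [124,132): 8 bp
  [132,137): 5 bp
  [137,145): 8 bp
  [145,154): 9 bp
  [154,158): 4 bp
  [158,165): 7 bp
  [165,171): 6 bp
  [171,175): 4 bp
  [175,179): 4 bp
  [179,192): 13 bp
  [192,199): 7 bp
  [199,220): 21 bp
  [220,229): 9 bp
  [229,241): 12 bp
  [241,265): 24 bp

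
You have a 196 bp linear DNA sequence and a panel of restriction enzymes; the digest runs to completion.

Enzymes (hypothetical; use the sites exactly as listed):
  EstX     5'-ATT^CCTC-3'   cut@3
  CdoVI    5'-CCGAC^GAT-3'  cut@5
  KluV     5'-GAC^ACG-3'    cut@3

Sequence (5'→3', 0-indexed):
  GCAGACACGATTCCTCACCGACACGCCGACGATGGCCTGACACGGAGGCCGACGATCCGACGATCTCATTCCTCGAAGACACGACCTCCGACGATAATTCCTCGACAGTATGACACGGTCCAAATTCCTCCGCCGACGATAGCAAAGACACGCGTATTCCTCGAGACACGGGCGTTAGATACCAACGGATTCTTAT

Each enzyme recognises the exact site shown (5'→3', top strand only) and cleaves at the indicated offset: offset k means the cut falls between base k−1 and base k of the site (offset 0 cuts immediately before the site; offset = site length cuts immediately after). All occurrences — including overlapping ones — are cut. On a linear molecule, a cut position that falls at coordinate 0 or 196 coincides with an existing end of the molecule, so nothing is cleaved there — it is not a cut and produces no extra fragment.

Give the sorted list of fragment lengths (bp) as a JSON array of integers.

[6,6,7,8,8,9,9,9,10,10,11,11,12,12,12,12,15,29]

Per-enzyme occurrences:
  EstX (ATTCCTC, off=3): starts [9, 67, 96, 123, 155] → cuts [12, 70, 99, 126, 158]
  CdoVI (CCGACGAT, off=5): starts [25, 48, 56, 87, 132] → cuts [30, 53, 61, 92, 137]
  KluV (GACACG, off=3): starts [3, 19, 38, 77, 111, 146, 164] → cuts [6, 22, 41, 80, 114, 149, 167]

All cut coordinates (distinct, sorted): [6, 12, 22, 30, 41, 53, 61, 70, 80, 92, 99, 114, 126, 137, 149, 158, 167]

Fragment lengths:
  [0,6): 6 bp
  [6,12): 6 bp
  [12,22): 10 bp
  [22,30): 8 bp
  [30,41): 11 bp
  [41,53): 12 bp
  [53,61): 8 bp
  [61,70): 9 bp
  [70,80): 10 bp
  [80,92): 12 bp
  [92,99): 7 bp
  [99,114): 15 bp
  [114,126): 12 bp
  [126,137): 11 bp
  [137,149): 12 bp
  [149,158): 9 bp
  [158,167): 9 bp
  [167,196): 29 bp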